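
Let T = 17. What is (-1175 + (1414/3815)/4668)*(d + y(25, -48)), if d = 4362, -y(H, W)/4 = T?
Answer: -3208981664903/636015 ≈ -5.0454e+6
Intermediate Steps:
y(H, W) = -68 (y(H, W) = -4*17 = -68)
(-1175 + (1414/3815)/4668)*(d + y(25, -48)) = (-1175 + (1414/3815)/4668)*(4362 - 68) = (-1175 + (1414*(1/3815))*(1/4668))*4294 = (-1175 + (202/545)*(1/4668))*4294 = (-1175 + 101/1272030)*4294 = -1494635149/1272030*4294 = -3208981664903/636015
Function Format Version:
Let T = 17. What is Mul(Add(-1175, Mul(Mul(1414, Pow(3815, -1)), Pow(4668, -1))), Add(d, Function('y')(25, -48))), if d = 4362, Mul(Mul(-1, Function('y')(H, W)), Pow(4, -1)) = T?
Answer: Rational(-3208981664903, 636015) ≈ -5.0454e+6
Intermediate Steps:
Function('y')(H, W) = -68 (Function('y')(H, W) = Mul(-4, 17) = -68)
Mul(Add(-1175, Mul(Mul(1414, Pow(3815, -1)), Pow(4668, -1))), Add(d, Function('y')(25, -48))) = Mul(Add(-1175, Mul(Mul(1414, Pow(3815, -1)), Pow(4668, -1))), Add(4362, -68)) = Mul(Add(-1175, Mul(Mul(1414, Rational(1, 3815)), Rational(1, 4668))), 4294) = Mul(Add(-1175, Mul(Rational(202, 545), Rational(1, 4668))), 4294) = Mul(Add(-1175, Rational(101, 1272030)), 4294) = Mul(Rational(-1494635149, 1272030), 4294) = Rational(-3208981664903, 636015)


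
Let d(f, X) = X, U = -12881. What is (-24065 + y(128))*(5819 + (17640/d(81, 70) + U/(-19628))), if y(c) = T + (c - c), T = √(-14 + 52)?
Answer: -2867933596485/19628 + 119174469*√38/19628 ≈ -1.4608e+8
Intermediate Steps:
T = √38 ≈ 6.1644
y(c) = √38 (y(c) = √38 + (c - c) = √38 + 0 = √38)
(-24065 + y(128))*(5819 + (17640/d(81, 70) + U/(-19628))) = (-24065 + √38)*(5819 + (17640/70 - 12881/(-19628))) = (-24065 + √38)*(5819 + (17640*(1/70) - 12881*(-1/19628))) = (-24065 + √38)*(5819 + (252 + 12881/19628)) = (-24065 + √38)*(5819 + 4959137/19628) = (-24065 + √38)*(119174469/19628) = -2867933596485/19628 + 119174469*√38/19628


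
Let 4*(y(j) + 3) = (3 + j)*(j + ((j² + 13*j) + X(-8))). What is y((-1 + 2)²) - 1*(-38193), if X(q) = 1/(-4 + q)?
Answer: 458459/12 ≈ 38205.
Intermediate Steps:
y(j) = -3 + (3 + j)*(-1/12 + j² + 14*j)/4 (y(j) = -3 + ((3 + j)*(j + ((j² + 13*j) + 1/(-4 - 8))))/4 = -3 + ((3 + j)*(j + ((j² + 13*j) + 1/(-12))))/4 = -3 + ((3 + j)*(j + ((j² + 13*j) - 1/12)))/4 = -3 + ((3 + j)*(j + (-1/12 + j² + 13*j)))/4 = -3 + ((3 + j)*(-1/12 + j² + 14*j))/4 = -3 + (3 + j)*(-1/12 + j² + 14*j)/4)
y((-1 + 2)²) - 1*(-38193) = (-49/16 + ((-1 + 2)²)³/4 + 17*((-1 + 2)²)²/4 + 503*(-1 + 2)²/48) - 1*(-38193) = (-49/16 + (1²)³/4 + 17*(1²)²/4 + (503/48)*1²) + 38193 = (-49/16 + (¼)*1³ + (17/4)*1² + (503/48)*1) + 38193 = (-49/16 + (¼)*1 + (17/4)*1 + 503/48) + 38193 = (-49/16 + ¼ + 17/4 + 503/48) + 38193 = 143/12 + 38193 = 458459/12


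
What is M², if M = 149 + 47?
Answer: 38416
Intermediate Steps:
M = 196
M² = 196² = 38416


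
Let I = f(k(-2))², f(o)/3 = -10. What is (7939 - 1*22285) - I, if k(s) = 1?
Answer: -15246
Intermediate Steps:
f(o) = -30 (f(o) = 3*(-10) = -30)
I = 900 (I = (-30)² = 900)
(7939 - 1*22285) - I = (7939 - 1*22285) - 1*900 = (7939 - 22285) - 900 = -14346 - 900 = -15246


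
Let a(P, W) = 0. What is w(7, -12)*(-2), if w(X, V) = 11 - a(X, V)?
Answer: -22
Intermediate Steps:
w(X, V) = 11 (w(X, V) = 11 - 1*0 = 11 + 0 = 11)
w(7, -12)*(-2) = 11*(-2) = -22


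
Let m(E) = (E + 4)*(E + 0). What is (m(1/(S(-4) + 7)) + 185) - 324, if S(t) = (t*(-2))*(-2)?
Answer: -11294/81 ≈ -139.43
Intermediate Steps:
S(t) = 4*t (S(t) = -2*t*(-2) = 4*t)
m(E) = E*(4 + E) (m(E) = (4 + E)*E = E*(4 + E))
(m(1/(S(-4) + 7)) + 185) - 324 = ((4 + 1/(4*(-4) + 7))/(4*(-4) + 7) + 185) - 324 = ((4 + 1/(-16 + 7))/(-16 + 7) + 185) - 324 = ((4 + 1/(-9))/(-9) + 185) - 324 = (-(4 - ⅑)/9 + 185) - 324 = (-⅑*35/9 + 185) - 324 = (-35/81 + 185) - 324 = 14950/81 - 324 = -11294/81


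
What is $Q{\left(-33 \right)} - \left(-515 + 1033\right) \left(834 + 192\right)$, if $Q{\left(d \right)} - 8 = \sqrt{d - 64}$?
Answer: $-531460 + i \sqrt{97} \approx -5.3146 \cdot 10^{5} + 9.8489 i$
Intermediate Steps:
$Q{\left(d \right)} = 8 + \sqrt{-64 + d}$ ($Q{\left(d \right)} = 8 + \sqrt{d - 64} = 8 + \sqrt{-64 + d}$)
$Q{\left(-33 \right)} - \left(-515 + 1033\right) \left(834 + 192\right) = \left(8 + \sqrt{-64 - 33}\right) - \left(-515 + 1033\right) \left(834 + 192\right) = \left(8 + \sqrt{-97}\right) - 518 \cdot 1026 = \left(8 + i \sqrt{97}\right) - 531468 = -531460 + i \sqrt{97}$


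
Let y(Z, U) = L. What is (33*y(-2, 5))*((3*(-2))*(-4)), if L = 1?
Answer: 792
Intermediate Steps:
y(Z, U) = 1
(33*y(-2, 5))*((3*(-2))*(-4)) = (33*1)*((3*(-2))*(-4)) = 33*(-6*(-4)) = 33*24 = 792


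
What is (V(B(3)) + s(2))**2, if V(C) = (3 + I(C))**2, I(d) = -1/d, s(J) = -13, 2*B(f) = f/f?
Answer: 144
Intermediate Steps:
B(f) = 1/2 (B(f) = (f/f)/2 = (1/2)*1 = 1/2)
V(C) = (3 - 1/C)**2
(V(B(3)) + s(2))**2 = ((-1 + 3*(1/2))**2/2**(-2) - 13)**2 = (4*(-1 + 3/2)**2 - 13)**2 = (4*(1/2)**2 - 13)**2 = (4*(1/4) - 13)**2 = (1 - 13)**2 = (-12)**2 = 144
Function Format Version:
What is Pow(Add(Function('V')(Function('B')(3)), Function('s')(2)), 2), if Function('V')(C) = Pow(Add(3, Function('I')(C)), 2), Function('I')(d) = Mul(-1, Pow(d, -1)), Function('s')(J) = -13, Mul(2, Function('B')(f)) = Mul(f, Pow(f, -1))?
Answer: 144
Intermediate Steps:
Function('B')(f) = Rational(1, 2) (Function('B')(f) = Mul(Rational(1, 2), Mul(f, Pow(f, -1))) = Mul(Rational(1, 2), 1) = Rational(1, 2))
Function('V')(C) = Pow(Add(3, Mul(-1, Pow(C, -1))), 2)
Pow(Add(Function('V')(Function('B')(3)), Function('s')(2)), 2) = Pow(Add(Mul(Pow(Rational(1, 2), -2), Pow(Add(-1, Mul(3, Rational(1, 2))), 2)), -13), 2) = Pow(Add(Mul(4, Pow(Add(-1, Rational(3, 2)), 2)), -13), 2) = Pow(Add(Mul(4, Pow(Rational(1, 2), 2)), -13), 2) = Pow(Add(Mul(4, Rational(1, 4)), -13), 2) = Pow(Add(1, -13), 2) = Pow(-12, 2) = 144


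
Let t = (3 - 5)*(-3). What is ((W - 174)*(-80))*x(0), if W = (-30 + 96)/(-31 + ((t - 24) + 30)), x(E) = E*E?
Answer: 0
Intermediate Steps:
x(E) = E**2
t = 6 (t = -2*(-3) = 6)
W = -66/19 (W = (-30 + 96)/(-31 + ((6 - 24) + 30)) = 66/(-31 + (-18 + 30)) = 66/(-31 + 12) = 66/(-19) = 66*(-1/19) = -66/19 ≈ -3.4737)
((W - 174)*(-80))*x(0) = ((-66/19 - 174)*(-80))*0**2 = -3372/19*(-80)*0 = (269760/19)*0 = 0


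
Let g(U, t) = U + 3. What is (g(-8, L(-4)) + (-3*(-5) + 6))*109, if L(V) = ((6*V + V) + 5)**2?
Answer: 1744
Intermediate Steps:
L(V) = (5 + 7*V)**2 (L(V) = (7*V + 5)**2 = (5 + 7*V)**2)
g(U, t) = 3 + U
(g(-8, L(-4)) + (-3*(-5) + 6))*109 = ((3 - 8) + (-3*(-5) + 6))*109 = (-5 + (15 + 6))*109 = (-5 + 21)*109 = 16*109 = 1744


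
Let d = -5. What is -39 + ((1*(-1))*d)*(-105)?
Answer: -564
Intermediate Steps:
-39 + ((1*(-1))*d)*(-105) = -39 + ((1*(-1))*(-5))*(-105) = -39 - 1*(-5)*(-105) = -39 + 5*(-105) = -39 - 525 = -564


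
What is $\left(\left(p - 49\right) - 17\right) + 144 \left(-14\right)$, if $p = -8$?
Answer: $-2090$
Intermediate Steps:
$\left(\left(p - 49\right) - 17\right) + 144 \left(-14\right) = \left(\left(-8 - 49\right) - 17\right) + 144 \left(-14\right) = \left(-57 - 17\right) - 2016 = -74 - 2016 = -2090$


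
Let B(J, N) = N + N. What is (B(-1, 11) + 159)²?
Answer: 32761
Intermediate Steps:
B(J, N) = 2*N
(B(-1, 11) + 159)² = (2*11 + 159)² = (22 + 159)² = 181² = 32761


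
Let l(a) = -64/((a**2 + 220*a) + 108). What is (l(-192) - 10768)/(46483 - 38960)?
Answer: -14181440/9907791 ≈ -1.4313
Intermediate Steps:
l(a) = -64/(108 + a**2 + 220*a)
(l(-192) - 10768)/(46483 - 38960) = (-64/(108 + (-192)**2 + 220*(-192)) - 10768)/(46483 - 38960) = (-64/(108 + 36864 - 42240) - 10768)/7523 = (-64/(-5268) - 10768)*(1/7523) = (-64*(-1/5268) - 10768)*(1/7523) = (16/1317 - 10768)*(1/7523) = -14181440/1317*1/7523 = -14181440/9907791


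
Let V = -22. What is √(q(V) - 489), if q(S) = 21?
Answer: 6*I*√13 ≈ 21.633*I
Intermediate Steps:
√(q(V) - 489) = √(21 - 489) = √(-468) = 6*I*√13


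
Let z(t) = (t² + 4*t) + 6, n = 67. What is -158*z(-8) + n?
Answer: -5937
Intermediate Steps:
z(t) = 6 + t² + 4*t
-158*z(-8) + n = -158*(6 + (-8)² + 4*(-8)) + 67 = -158*(6 + 64 - 32) + 67 = -158*38 + 67 = -6004 + 67 = -5937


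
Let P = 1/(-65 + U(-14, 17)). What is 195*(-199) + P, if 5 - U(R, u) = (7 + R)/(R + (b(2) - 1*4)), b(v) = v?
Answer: -37524451/967 ≈ -38805.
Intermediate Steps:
U(R, u) = 5 - (7 + R)/(-2 + R) (U(R, u) = 5 - (7 + R)/(R + (2 - 1*4)) = 5 - (7 + R)/(R + (2 - 4)) = 5 - (7 + R)/(R - 2) = 5 - (7 + R)/(-2 + R))
P = -16/967 (P = 1/(-65 + (-17 + 4*(-14))/(-2 - 14)) = 1/(-65 + (-17 - 56)/(-16)) = 1/(-65 - 1/16*(-73)) = 1/(-65 + 73/16) = 1/(-967/16) = -16/967 ≈ -0.016546)
195*(-199) + P = 195*(-199) - 16/967 = -38805 - 16/967 = -37524451/967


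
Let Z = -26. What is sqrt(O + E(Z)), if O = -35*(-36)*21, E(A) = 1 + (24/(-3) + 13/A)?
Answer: sqrt(105810)/2 ≈ 162.64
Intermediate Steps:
E(A) = -7 + 13/A (E(A) = 1 + (24*(-1/3) + 13/A) = 1 + (-8 + 13/A) = -7 + 13/A)
O = 26460 (O = 1260*21 = 26460)
sqrt(O + E(Z)) = sqrt(26460 + (-7 + 13/(-26))) = sqrt(26460 + (-7 + 13*(-1/26))) = sqrt(26460 + (-7 - 1/2)) = sqrt(26460 - 15/2) = sqrt(52905/2) = sqrt(105810)/2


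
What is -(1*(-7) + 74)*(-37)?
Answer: 2479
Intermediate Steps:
-(1*(-7) + 74)*(-37) = -(-7 + 74)*(-37) = -67*(-37) = -1*(-2479) = 2479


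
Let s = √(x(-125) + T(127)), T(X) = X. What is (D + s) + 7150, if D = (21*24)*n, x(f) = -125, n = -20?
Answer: -2930 + √2 ≈ -2928.6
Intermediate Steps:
D = -10080 (D = (21*24)*(-20) = 504*(-20) = -10080)
s = √2 (s = √(-125 + 127) = √2 ≈ 1.4142)
(D + s) + 7150 = (-10080 + √2) + 7150 = -2930 + √2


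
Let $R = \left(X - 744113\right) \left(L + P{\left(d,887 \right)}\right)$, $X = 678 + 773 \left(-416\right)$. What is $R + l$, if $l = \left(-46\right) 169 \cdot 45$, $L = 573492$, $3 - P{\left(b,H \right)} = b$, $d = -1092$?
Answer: $-611937228591$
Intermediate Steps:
$P{\left(b,H \right)} = 3 - b$
$X = -320890$ ($X = 678 - 321568 = -320890$)
$l = -349830$ ($l = \left(-7774\right) 45 = -349830$)
$R = -611936878761$ ($R = \left(-320890 - 744113\right) \left(573492 + \left(3 - -1092\right)\right) = - 1065003 \left(573492 + \left(3 + 1092\right)\right) = - 1065003 \left(573492 + 1095\right) = \left(-1065003\right) 574587 = -611936878761$)
$R + l = -611936878761 - 349830 = -611937228591$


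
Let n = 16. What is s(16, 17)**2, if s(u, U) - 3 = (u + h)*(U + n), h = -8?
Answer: 71289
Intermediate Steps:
s(u, U) = 3 + (-8 + u)*(16 + U) (s(u, U) = 3 + (u - 8)*(U + 16) = 3 + (-8 + u)*(16 + U))
s(16, 17)**2 = (-125 - 8*17 + 16*16 + 17*16)**2 = (-125 - 136 + 256 + 272)**2 = 267**2 = 71289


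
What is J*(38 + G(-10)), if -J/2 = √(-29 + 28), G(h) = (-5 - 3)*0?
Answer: -76*I ≈ -76.0*I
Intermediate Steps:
G(h) = 0 (G(h) = -8*0 = 0)
J = -2*I (J = -2*√(-29 + 28) = -2*I ≈ -2.0*I)
J*(38 + G(-10)) = (-2*I)*(38 + 0) = -2*I*38 = -76*I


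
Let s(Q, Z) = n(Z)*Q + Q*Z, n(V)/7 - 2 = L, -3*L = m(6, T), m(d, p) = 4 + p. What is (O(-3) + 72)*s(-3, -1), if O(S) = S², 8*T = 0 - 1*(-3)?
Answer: -5427/8 ≈ -678.38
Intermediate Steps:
T = 3/8 (T = (0 - 1*(-3))/8 = (0 + 3)/8 = (⅛)*3 = 3/8 ≈ 0.37500)
L = -35/24 (L = -(4 + 3/8)/3 = -⅓*35/8 = -35/24 ≈ -1.4583)
n(V) = 91/24 (n(V) = 14 + 7*(-35/24) = 14 - 245/24 = 91/24)
s(Q, Z) = 91*Q/24 + Q*Z
(O(-3) + 72)*s(-3, -1) = ((-3)² + 72)*((1/24)*(-3)*(91 + 24*(-1))) = (9 + 72)*((1/24)*(-3)*(91 - 24)) = 81*((1/24)*(-3)*67) = 81*(-67/8) = -5427/8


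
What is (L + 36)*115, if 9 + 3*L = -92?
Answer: 805/3 ≈ 268.33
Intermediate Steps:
L = -101/3 (L = -3 + (1/3)*(-92) = -3 - 92/3 = -101/3 ≈ -33.667)
(L + 36)*115 = (-101/3 + 36)*115 = (7/3)*115 = 805/3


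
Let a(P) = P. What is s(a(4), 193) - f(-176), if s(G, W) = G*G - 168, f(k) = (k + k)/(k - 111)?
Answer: -43976/287 ≈ -153.23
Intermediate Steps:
f(k) = 2*k/(-111 + k) (f(k) = (2*k)/(-111 + k) = 2*k/(-111 + k))
s(G, W) = -168 + G² (s(G, W) = G² - 168 = -168 + G²)
s(a(4), 193) - f(-176) = (-168 + 4²) - 2*(-176)/(-111 - 176) = (-168 + 16) - 2*(-176)/(-287) = -152 - 2*(-176)*(-1)/287 = -152 - 1*352/287 = -152 - 352/287 = -43976/287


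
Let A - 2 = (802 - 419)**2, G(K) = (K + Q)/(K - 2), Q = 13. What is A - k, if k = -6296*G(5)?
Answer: 184467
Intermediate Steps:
G(K) = (13 + K)/(-2 + K) (G(K) = (K + 13)/(K - 2) = (13 + K)/(-2 + K))
k = -37776 (k = -6296*(13 + 5)/(-2 + 5) = -6296*18/3 = -6296*6 = -37776)
A = 146691 (A = 2 + (802 - 419)**2 = 2 + 383**2 = 2 + 146689 = 146691)
A - k = 146691 - 1*(-37776) = 146691 + 37776 = 184467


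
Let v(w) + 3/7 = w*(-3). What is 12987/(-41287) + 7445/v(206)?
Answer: -2207892728/178731423 ≈ -12.353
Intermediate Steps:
v(w) = -3/7 - 3*w (v(w) = -3/7 + w*(-3) = -3/7 - 3*w)
12987/(-41287) + 7445/v(206) = 12987/(-41287) + 7445/(-3/7 - 3*206) = 12987*(-1/41287) + 7445/(-3/7 - 618) = -12987/41287 + 7445/(-4329/7) = -12987/41287 + 7445*(-7/4329) = -12987/41287 - 52115/4329 = -2207892728/178731423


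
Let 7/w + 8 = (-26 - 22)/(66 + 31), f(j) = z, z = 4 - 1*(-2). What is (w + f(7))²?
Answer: 18190225/678976 ≈ 26.791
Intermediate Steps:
z = 6 (z = 4 + 2 = 6)
f(j) = 6
w = -679/824 (w = 7/(-8 + (-26 - 22)/(66 + 31)) = 7/(-8 - 48/97) = 7/(-824/97) = 7*(-97/824) = -679/824 ≈ -0.82403)
(w + f(7))² = (-679/824 + 6)² = (4265/824)² = 18190225/678976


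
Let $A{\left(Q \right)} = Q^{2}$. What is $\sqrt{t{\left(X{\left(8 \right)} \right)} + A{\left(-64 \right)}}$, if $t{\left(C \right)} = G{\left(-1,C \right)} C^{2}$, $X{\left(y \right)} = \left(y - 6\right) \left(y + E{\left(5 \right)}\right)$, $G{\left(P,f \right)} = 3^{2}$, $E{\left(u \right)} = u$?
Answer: $2 \sqrt{2545} \approx 100.9$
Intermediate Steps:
$G{\left(P,f \right)} = 9$
$X{\left(y \right)} = \left(-6 + y\right) \left(5 + y\right)$ ($X{\left(y \right)} = \left(y - 6\right) \left(y + 5\right) = \left(-6 + y\right) \left(5 + y\right)$)
$t{\left(C \right)} = 9 C^{2}$
$\sqrt{t{\left(X{\left(8 \right)} \right)} + A{\left(-64 \right)}} = \sqrt{9 \left(-30 + 8^{2} - 8\right)^{2} + \left(-64\right)^{2}} = \sqrt{9 \left(-30 + 64 - 8\right)^{2} + 4096} = \sqrt{9 \cdot 26^{2} + 4096} = \sqrt{9 \cdot 676 + 4096} = \sqrt{6084 + 4096} = \sqrt{10180} = 2 \sqrt{2545}$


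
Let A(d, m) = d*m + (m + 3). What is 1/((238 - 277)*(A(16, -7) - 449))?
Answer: 1/22035 ≈ 4.5382e-5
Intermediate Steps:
A(d, m) = 3 + m + d*m (A(d, m) = d*m + (3 + m) = 3 + m + d*m)
1/((238 - 277)*(A(16, -7) - 449)) = 1/((238 - 277)*((3 - 7 + 16*(-7)) - 449)) = 1/(-39*((3 - 7 - 112) - 449)) = 1/(-39*(-116 - 449)) = 1/(-39*(-565)) = 1/22035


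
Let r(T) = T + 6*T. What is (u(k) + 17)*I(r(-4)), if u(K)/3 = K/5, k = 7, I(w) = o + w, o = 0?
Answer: -2968/5 ≈ -593.60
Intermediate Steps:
r(T) = 7*T
I(w) = w (I(w) = 0 + w = w)
u(K) = 3*K/5 (u(K) = 3*(K/5) = 3*K/5)
(u(k) + 17)*I(r(-4)) = ((⅗)*7 + 17)*(7*(-4)) = (21/5 + 17)*(-28) = (106/5)*(-28) = -2968/5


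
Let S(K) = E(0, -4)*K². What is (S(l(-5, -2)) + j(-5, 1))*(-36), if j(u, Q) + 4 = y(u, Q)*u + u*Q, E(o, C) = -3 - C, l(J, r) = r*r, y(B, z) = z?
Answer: -72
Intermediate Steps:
l(J, r) = r²
j(u, Q) = -4 + 2*Q*u (j(u, Q) = -4 + (Q*u + u*Q) = -4 + (Q*u + Q*u) = -4 + 2*Q*u)
S(K) = K² (S(K) = (-3 - 1*(-4))*K² = (-3 + 4)*K² = 1*K² = K²)
(S(l(-5, -2)) + j(-5, 1))*(-36) = (((-2)²)² + (-4 + 2*1*(-5)))*(-36) = (4² + (-4 - 10))*(-36) = (16 - 14)*(-36) = 2*(-36) = -72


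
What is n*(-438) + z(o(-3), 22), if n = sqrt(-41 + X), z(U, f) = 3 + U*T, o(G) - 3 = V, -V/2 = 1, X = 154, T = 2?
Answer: 5 - 438*sqrt(113) ≈ -4651.0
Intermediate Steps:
V = -2 (V = -2*1 = -2)
o(G) = 1 (o(G) = 3 - 2 = 1)
z(U, f) = 3 + 2*U (z(U, f) = 3 + U*2 = 3 + 2*U)
n = sqrt(113) (n = sqrt(-41 + 154) = sqrt(113) ≈ 10.630)
n*(-438) + z(o(-3), 22) = sqrt(113)*(-438) + (3 + 2*1) = -438*sqrt(113) + (3 + 2) = -438*sqrt(113) + 5 = 5 - 438*sqrt(113)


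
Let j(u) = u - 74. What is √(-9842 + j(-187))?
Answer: I*√10103 ≈ 100.51*I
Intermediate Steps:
j(u) = -74 + u
√(-9842 + j(-187)) = √(-9842 + (-74 - 187)) = √(-9842 - 261) = √(-10103) = I*√10103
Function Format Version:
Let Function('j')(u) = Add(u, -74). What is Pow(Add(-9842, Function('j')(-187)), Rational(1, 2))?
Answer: Mul(I, Pow(10103, Rational(1, 2))) ≈ Mul(100.51, I)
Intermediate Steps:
Function('j')(u) = Add(-74, u)
Pow(Add(-9842, Function('j')(-187)), Rational(1, 2)) = Pow(Add(-9842, Add(-74, -187)), Rational(1, 2)) = Pow(Add(-9842, -261), Rational(1, 2)) = Pow(-10103, Rational(1, 2)) = Mul(I, Pow(10103, Rational(1, 2)))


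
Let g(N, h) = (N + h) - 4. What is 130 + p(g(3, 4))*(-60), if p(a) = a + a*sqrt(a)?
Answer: -50 - 180*sqrt(3) ≈ -361.77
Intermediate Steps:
g(N, h) = -4 + N + h
p(a) = a + a**(3/2)
130 + p(g(3, 4))*(-60) = 130 + ((-4 + 3 + 4) + (-4 + 3 + 4)**(3/2))*(-60) = 130 + (3 + 3**(3/2))*(-60) = 130 + (3 + 3*sqrt(3))*(-60) = 130 + (-180 - 180*sqrt(3)) = -50 - 180*sqrt(3)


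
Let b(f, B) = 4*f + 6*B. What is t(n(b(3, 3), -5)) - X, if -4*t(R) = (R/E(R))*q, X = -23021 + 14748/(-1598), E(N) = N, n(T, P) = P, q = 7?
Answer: 73599019/3196 ≈ 23028.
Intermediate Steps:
X = -18401153/799 (X = -23021 + 14748*(-1/1598) = -23021 - 7374/799 = -18401153/799 ≈ -23030.)
t(R) = -7/4 (t(R) = -R/R*7/4 = -7/4)
t(n(b(3, 3), -5)) - X = -7/4 - 1*(-18401153/799) = -7/4 + 18401153/799 = 73599019/3196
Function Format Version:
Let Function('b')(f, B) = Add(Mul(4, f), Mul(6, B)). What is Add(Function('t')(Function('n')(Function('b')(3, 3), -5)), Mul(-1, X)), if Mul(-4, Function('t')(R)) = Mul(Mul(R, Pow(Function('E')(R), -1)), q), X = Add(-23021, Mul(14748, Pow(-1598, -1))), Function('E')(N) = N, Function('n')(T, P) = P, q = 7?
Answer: Rational(73599019, 3196) ≈ 23028.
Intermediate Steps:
X = Rational(-18401153, 799) (X = Add(-23021, Mul(14748, Rational(-1, 1598))) = Add(-23021, Rational(-7374, 799)) = Rational(-18401153, 799) ≈ -23030.)
Function('t')(R) = Rational(-7, 4) (Function('t')(R) = Mul(Rational(-1, 4), Mul(Mul(R, Pow(R, -1)), 7)) = Mul(Rational(-1, 4), Mul(1, 7)) = Mul(Rational(-1, 4), 7) = Rational(-7, 4))
Add(Function('t')(Function('n')(Function('b')(3, 3), -5)), Mul(-1, X)) = Add(Rational(-7, 4), Mul(-1, Rational(-18401153, 799))) = Add(Rational(-7, 4), Rational(18401153, 799)) = Rational(73599019, 3196)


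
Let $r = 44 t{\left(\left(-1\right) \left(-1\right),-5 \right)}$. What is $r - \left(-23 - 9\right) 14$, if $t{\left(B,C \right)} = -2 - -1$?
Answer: $404$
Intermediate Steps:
$t{\left(B,C \right)} = -1$ ($t{\left(B,C \right)} = -2 + 1 = -1$)
$r = -44$ ($r = 44 \left(-1\right) = -44$)
$r - \left(-23 - 9\right) 14 = -44 - \left(-23 - 9\right) 14 = -44 - \left(-32\right) 14 = -44 - -448 = -44 + 448 = 404$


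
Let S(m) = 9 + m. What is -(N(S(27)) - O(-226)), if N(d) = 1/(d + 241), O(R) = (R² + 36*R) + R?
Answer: 11831777/277 ≈ 42714.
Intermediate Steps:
O(R) = R² + 37*R
N(d) = 1/(241 + d)
-(N(S(27)) - O(-226)) = -(1/(241 + (9 + 27)) - (-226)*(37 - 226)) = -(1/(241 + 36) - (-226)*(-189)) = -(1/277 - 1*42714) = -(1/277 - 42714) = -1*(-11831777/277) = 11831777/277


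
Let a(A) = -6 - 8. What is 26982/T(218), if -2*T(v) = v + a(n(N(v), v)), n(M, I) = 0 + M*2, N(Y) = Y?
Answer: -4497/17 ≈ -264.53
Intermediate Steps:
n(M, I) = 2*M (n(M, I) = 0 + 2*M = 2*M)
a(A) = -14
T(v) = 7 - v/2 (T(v) = -(v - 14)/2 = -(-14 + v)/2 = 7 - v/2)
26982/T(218) = 26982/(7 - 1/2*218) = 26982/(7 - 109) = 26982/(-102) = 26982*(-1/102) = -4497/17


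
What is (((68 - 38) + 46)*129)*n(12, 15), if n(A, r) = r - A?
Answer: 29412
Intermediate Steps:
(((68 - 38) + 46)*129)*n(12, 15) = (((68 - 38) + 46)*129)*(15 - 1*12) = ((30 + 46)*129)*(15 - 12) = (76*129)*3 = 9804*3 = 29412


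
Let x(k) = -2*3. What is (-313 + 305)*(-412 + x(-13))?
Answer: 3344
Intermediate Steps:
x(k) = -6
(-313 + 305)*(-412 + x(-13)) = (-313 + 305)*(-412 - 6) = -8*(-418) = 3344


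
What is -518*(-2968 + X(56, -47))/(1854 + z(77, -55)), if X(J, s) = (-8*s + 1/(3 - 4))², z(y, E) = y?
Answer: -71306326/1931 ≈ -36927.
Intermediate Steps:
X(J, s) = (-1 - 8*s)² (X(J, s) = (-8*s + 1/(-1))² = (-8*s - 1)² = (-1 - 8*s)²)
-518*(-2968 + X(56, -47))/(1854 + z(77, -55)) = -518*(-2968 + (1 + 8*(-47))²)/(1854 + 77) = -518*(-2968 + (1 - 376)²)/1931 = -518*(-2968 + (-375)²)/1931 = -518*(-2968 + 140625)/1931 = -71306326/1931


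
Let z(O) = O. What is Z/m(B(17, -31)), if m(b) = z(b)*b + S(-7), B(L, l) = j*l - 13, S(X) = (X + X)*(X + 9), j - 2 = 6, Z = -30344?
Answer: -30344/68093 ≈ -0.44563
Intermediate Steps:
j = 8 (j = 2 + 6 = 8)
S(X) = 2*X*(9 + X) (S(X) = (2*X)*(9 + X) = 2*X*(9 + X))
B(L, l) = -13 + 8*l (B(L, l) = 8*l - 13 = -13 + 8*l)
m(b) = -28 + b² (m(b) = b*b + 2*(-7)*(9 - 7) = b² + 2*(-7)*2 = b² - 28 = -28 + b²)
Z/m(B(17, -31)) = -30344/(-28 + (-13 + 8*(-31))²) = -30344/(-28 + (-13 - 248)²) = -30344/(-28 + (-261)²) = -30344/(-28 + 68121) = -30344/68093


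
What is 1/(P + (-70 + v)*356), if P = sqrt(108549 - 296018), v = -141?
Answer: -75116/5642600925 - I*sqrt(187469)/5642600925 ≈ -1.3312e-5 - 7.6734e-8*I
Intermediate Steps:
P = I*sqrt(187469) (P = sqrt(-187469) = I*sqrt(187469) ≈ 432.98*I)
1/(P + (-70 + v)*356) = 1/(I*sqrt(187469) + (-70 - 141)*356) = 1/(I*sqrt(187469) - 211*356) = 1/(I*sqrt(187469) - 75116) = 1/(-75116 + I*sqrt(187469))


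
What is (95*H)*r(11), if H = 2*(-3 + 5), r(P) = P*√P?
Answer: 4180*√11 ≈ 13863.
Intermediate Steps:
r(P) = P^(3/2)
H = 4 (H = 2*2 = 4)
(95*H)*r(11) = (95*4)*11^(3/2) = 380*(11*√11) = 4180*√11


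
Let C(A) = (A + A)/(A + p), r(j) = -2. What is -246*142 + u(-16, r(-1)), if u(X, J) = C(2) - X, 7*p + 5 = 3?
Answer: -104741/3 ≈ -34914.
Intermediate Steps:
p = -2/7 (p = -5/7 + (⅐)*3 = -5/7 + 3/7 = -2/7 ≈ -0.28571)
C(A) = 2*A/(-2/7 + A) (C(A) = (A + A)/(A - 2/7) = (2*A)/(-2/7 + A) = 2*A/(-2/7 + A))
u(X, J) = 7/3 - X (u(X, J) = 14*2/(-2 + 7*2) - X = 14*2/(-2 + 14) - X = 14*2/12 - X = 14*2*(1/12) - X = 7/3 - X)
-246*142 + u(-16, r(-1)) = -246*142 + (7/3 - 1*(-16)) = -34932 + (7/3 + 16) = -34932 + 55/3 = -104741/3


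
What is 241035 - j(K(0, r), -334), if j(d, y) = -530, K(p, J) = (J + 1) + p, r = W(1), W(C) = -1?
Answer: 241565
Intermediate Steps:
r = -1
K(p, J) = 1 + J + p (K(p, J) = (1 + J) + p = 1 + J + p)
241035 - j(K(0, r), -334) = 241035 - 1*(-530) = 241035 + 530 = 241565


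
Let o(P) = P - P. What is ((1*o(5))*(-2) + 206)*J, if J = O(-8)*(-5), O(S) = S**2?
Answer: -65920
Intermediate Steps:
o(P) = 0
J = -320 (J = (-8)**2*(-5) = 64*(-5) = -320)
((1*o(5))*(-2) + 206)*J = ((1*0)*(-2) + 206)*(-320) = (0*(-2) + 206)*(-320) = (0 + 206)*(-320) = 206*(-320) = -65920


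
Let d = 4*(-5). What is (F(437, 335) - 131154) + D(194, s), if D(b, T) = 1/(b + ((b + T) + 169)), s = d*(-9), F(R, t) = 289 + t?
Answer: -96200609/737 ≈ -1.3053e+5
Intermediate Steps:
d = -20
s = 180 (s = -20*(-9) = 180)
D(b, T) = 1/(169 + T + 2*b) (D(b, T) = 1/(b + ((T + b) + 169)) = 1/(b + (169 + T + b)) = 1/(169 + T + 2*b))
(F(437, 335) - 131154) + D(194, s) = ((289 + 335) - 131154) + 1/(169 + 180 + 2*194) = (624 - 131154) + 1/(169 + 180 + 388) = -130530 + 1/737 = -96200609/737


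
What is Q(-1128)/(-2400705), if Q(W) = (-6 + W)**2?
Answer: -47628/88915 ≈ -0.53566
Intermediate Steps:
Q(-1128)/(-2400705) = (-6 - 1128)**2/(-2400705) = (-1134)**2*(-1/2400705) = 1285956*(-1/2400705) = -47628/88915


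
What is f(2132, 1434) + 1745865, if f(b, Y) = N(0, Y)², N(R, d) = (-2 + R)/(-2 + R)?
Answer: 1745866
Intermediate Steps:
N(R, d) = 1
f(b, Y) = 1 (f(b, Y) = 1² = 1)
f(2132, 1434) + 1745865 = 1 + 1745865 = 1745866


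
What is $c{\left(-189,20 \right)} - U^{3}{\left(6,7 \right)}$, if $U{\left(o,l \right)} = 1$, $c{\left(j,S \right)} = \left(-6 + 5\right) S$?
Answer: $-21$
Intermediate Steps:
$c{\left(j,S \right)} = - S$
$c{\left(-189,20 \right)} - U^{3}{\left(6,7 \right)} = \left(-1\right) 20 - 1^{3} = -20 - 1 = -21$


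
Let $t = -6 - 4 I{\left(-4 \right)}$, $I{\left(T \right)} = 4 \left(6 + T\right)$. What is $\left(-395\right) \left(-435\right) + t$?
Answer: $171787$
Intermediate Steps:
$I{\left(T \right)} = 24 + 4 T$
$t = -38$ ($t = -6 - 4 \left(24 + 4 \left(-4\right)\right) = -6 - 4 \left(24 - 16\right) = -6 - 32 = -38$)
$\left(-395\right) \left(-435\right) + t = \left(-395\right) \left(-435\right) - 38 = 171825 - 38 = 171787$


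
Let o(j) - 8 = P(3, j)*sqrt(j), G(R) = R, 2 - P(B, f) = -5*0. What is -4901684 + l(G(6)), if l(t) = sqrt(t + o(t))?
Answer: -4901684 + sqrt(14 + 2*sqrt(6)) ≈ -4.9017e+6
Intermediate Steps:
P(B, f) = 2 (P(B, f) = 2 - (-5)*0 = 2 - 1*0 = 2 + 0 = 2)
o(j) = 8 + 2*sqrt(j)
l(t) = sqrt(8 + t + 2*sqrt(t)) (l(t) = sqrt(t + (8 + 2*sqrt(t))) = sqrt(8 + t + 2*sqrt(t)))
-4901684 + l(G(6)) = -4901684 + sqrt(8 + 6 + 2*sqrt(6)) = -4901684 + sqrt(14 + 2*sqrt(6))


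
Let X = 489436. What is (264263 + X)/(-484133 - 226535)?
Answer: -753699/710668 ≈ -1.0606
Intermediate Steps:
(264263 + X)/(-484133 - 226535) = (264263 + 489436)/(-484133 - 226535) = 753699/(-710668) = 753699*(-1/710668) = -753699/710668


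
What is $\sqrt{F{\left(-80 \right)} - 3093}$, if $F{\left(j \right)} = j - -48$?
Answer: $25 i \sqrt{5} \approx 55.902 i$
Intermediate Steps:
$F{\left(j \right)} = 48 + j$ ($F{\left(j \right)} = j + 48 = 48 + j$)
$\sqrt{F{\left(-80 \right)} - 3093} = \sqrt{\left(48 - 80\right) - 3093} = \sqrt{-32 + \left(-8992 + 5899\right)} = \sqrt{-32 - 3093} = \sqrt{-3125} = 25 i \sqrt{5}$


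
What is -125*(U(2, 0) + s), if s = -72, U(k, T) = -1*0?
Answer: 9000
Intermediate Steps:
U(k, T) = 0
-125*(U(2, 0) + s) = -125*(0 - 72) = -125*(-72) = 9000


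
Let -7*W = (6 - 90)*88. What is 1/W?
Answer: 1/1056 ≈ 0.00094697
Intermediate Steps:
W = 1056 (W = -(6 - 90)*88/7 = -(-12)*88 = -1/7*(-7392) = 1056)
1/W = 1/1056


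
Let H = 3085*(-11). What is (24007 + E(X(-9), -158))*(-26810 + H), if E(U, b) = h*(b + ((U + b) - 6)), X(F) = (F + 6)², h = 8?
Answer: -1306199735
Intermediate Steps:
H = -33935
X(F) = (6 + F)²
E(U, b) = -48 + 8*U + 16*b (E(U, b) = 8*(b + ((U + b) - 6)) = 8*(b + (-6 + U + b)) = 8*(-6 + U + 2*b) = -48 + 8*U + 16*b)
(24007 + E(X(-9), -158))*(-26810 + H) = (24007 + (-48 + 8*(6 - 9)² + 16*(-158)))*(-26810 - 33935) = (24007 + (-48 + 8*(-3)² - 2528))*(-60745) = (24007 + (-48 + 8*9 - 2528))*(-60745) = (24007 + (-48 + 72 - 2528))*(-60745) = (24007 - 2504)*(-60745) = 21503*(-60745) = -1306199735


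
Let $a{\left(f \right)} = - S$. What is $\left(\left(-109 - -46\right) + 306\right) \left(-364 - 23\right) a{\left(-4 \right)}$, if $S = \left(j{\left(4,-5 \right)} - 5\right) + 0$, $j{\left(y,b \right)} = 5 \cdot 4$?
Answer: $1410615$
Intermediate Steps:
$j{\left(y,b \right)} = 20$
$S = 15$ ($S = \left(20 - 5\right) + 0 = 15 + 0 = 15$)
$a{\left(f \right)} = -15$ ($a{\left(f \right)} = \left(-1\right) 15 = -15$)
$\left(\left(-109 - -46\right) + 306\right) \left(-364 - 23\right) a{\left(-4 \right)} = \left(\left(-109 - -46\right) + 306\right) \left(-364 - 23\right) \left(-15\right) = \left(\left(-109 + 46\right) + 306\right) \left(-387\right) \left(-15\right) = \left(-63 + 306\right) \left(-387\right) \left(-15\right) = 243 \left(-387\right) \left(-15\right) = \left(-94041\right) \left(-15\right) = 1410615$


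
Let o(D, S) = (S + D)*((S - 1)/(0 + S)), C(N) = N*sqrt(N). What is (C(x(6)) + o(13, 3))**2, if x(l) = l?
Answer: 2968/9 + 128*sqrt(6) ≈ 643.31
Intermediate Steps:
C(N) = N**(3/2)
o(D, S) = (-1 + S)*(D + S)/S (o(D, S) = (D + S)*((-1 + S)/S) = (-1 + S)*(D + S)/S)
(C(x(6)) + o(13, 3))**2 = (6**(3/2) + (-1 + 13 + 3 - 1*13/3))**2 = (6*sqrt(6) + (-1 + 13 + 3 - 1*13*1/3))**2 = (6*sqrt(6) + (-1 + 13 + 3 - 13/3))**2 = (6*sqrt(6) + 32/3)**2 = (32/3 + 6*sqrt(6))**2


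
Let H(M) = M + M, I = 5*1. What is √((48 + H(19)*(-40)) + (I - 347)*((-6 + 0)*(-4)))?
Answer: 44*I*√5 ≈ 98.387*I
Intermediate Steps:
I = 5
H(M) = 2*M
√((48 + H(19)*(-40)) + (I - 347)*((-6 + 0)*(-4))) = √((48 + (2*19)*(-40)) + (5 - 347)*((-6 + 0)*(-4))) = √((48 + 38*(-40)) - (-2052)*(-4)) = √((48 - 1520) - 342*24) = √(-1472 - 8208) = √(-9680) = 44*I*√5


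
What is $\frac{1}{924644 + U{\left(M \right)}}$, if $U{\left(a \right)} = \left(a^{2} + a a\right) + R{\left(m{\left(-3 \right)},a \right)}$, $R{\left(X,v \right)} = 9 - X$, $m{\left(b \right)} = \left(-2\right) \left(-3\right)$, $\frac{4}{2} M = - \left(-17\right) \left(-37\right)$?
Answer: $\frac{2}{2244935} \approx 8.9089 \cdot 10^{-7}$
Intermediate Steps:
$M = - \frac{629}{2}$ ($M = \frac{\left(-1\right) \left(\left(-17\right) \left(-37\right)\right)}{2} = \frac{\left(-1\right) 629}{2} = \frac{1}{2} \left(-629\right) = - \frac{629}{2} \approx -314.5$)
$m{\left(b \right)} = 6$
$U{\left(a \right)} = 3 + 2 a^{2}$ ($U{\left(a \right)} = \left(a^{2} + a a\right) + \left(9 - 6\right) = \left(a^{2} + a^{2}\right) + \left(9 - 6\right) = 2 a^{2} + 3 = 3 + 2 a^{2}$)
$\frac{1}{924644 + U{\left(M \right)}} = \frac{1}{924644 + \left(3 + 2 \left(- \frac{629}{2}\right)^{2}\right)} = \frac{1}{924644 + \left(3 + 2 \cdot \frac{395641}{4}\right)} = \frac{1}{924644 + \left(3 + \frac{395641}{2}\right)} = \frac{1}{924644 + \frac{395647}{2}} = \frac{1}{\frac{2244935}{2}} = \frac{2}{2244935}$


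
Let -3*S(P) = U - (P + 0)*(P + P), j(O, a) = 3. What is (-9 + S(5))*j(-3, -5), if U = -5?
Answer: 28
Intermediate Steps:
S(P) = 5/3 + 2*P²/3 (S(P) = -(-5 - (P + 0)*(P + P))/3 = -(-5 - P*2*P)/3 = -(-5 - 2*P²)/3 = 5/3 + 2*P²/3)
(-9 + S(5))*j(-3, -5) = (-9 + (5/3 + (⅔)*5²))*3 = (-9 + (5/3 + (⅔)*25))*3 = (-9 + (5/3 + 50/3))*3 = (-9 + 55/3)*3 = (28/3)*3 = 28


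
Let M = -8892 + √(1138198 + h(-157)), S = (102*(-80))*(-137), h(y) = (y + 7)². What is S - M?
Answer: 1126812 - √1160698 ≈ 1.1257e+6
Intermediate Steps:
h(y) = (7 + y)²
S = 1117920 (S = -8160*(-137) = 1117920)
M = -8892 + √1160698 (M = -8892 + √(1138198 + (7 - 157)²) = -8892 + √(1138198 + (-150)²) = -8892 + √(1138198 + 22500) = -8892 + √1160698 ≈ -7814.6)
S - M = 1117920 - (-8892 + √1160698) = 1117920 + (8892 - √1160698) = 1126812 - √1160698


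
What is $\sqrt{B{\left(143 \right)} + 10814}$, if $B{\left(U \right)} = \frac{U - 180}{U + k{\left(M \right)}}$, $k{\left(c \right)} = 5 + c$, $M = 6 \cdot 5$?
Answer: $\frac{\sqrt{342624190}}{178} \approx 103.99$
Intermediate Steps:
$M = 30$
$B{\left(U \right)} = \frac{-180 + U}{35 + U}$ ($B{\left(U \right)} = \frac{U - 180}{U + \left(5 + 30\right)} = \frac{-180 + U}{U + 35} = \frac{-180 + U}{35 + U}$)
$\sqrt{B{\left(143 \right)} + 10814} = \sqrt{\frac{-180 + 143}{35 + 143} + 10814} = \sqrt{\frac{1}{178} \left(-37\right) + 10814} = \sqrt{- \frac{37}{178} + 10814} = \sqrt{\frac{1924855}{178}} = \frac{\sqrt{342624190}}{178}$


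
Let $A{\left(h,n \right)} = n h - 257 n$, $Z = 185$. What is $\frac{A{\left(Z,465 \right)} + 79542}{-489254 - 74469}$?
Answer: $- \frac{46062}{563723} \approx -0.08171$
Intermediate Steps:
$A{\left(h,n \right)} = - 257 n + h n$ ($A{\left(h,n \right)} = h n - 257 n = - 257 n + h n$)
$\frac{A{\left(Z,465 \right)} + 79542}{-489254 - 74469} = \frac{465 \left(-257 + 185\right) + 79542}{-489254 - 74469} = \frac{465 \left(-72\right) + 79542}{-563723} = \left(-33480 + 79542\right) \left(- \frac{1}{563723}\right) = 46062 \left(- \frac{1}{563723}\right) = - \frac{46062}{563723}$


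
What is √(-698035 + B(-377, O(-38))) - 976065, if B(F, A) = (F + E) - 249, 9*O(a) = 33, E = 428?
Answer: -976065 + I*√698233 ≈ -9.7607e+5 + 835.6*I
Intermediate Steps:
O(a) = 11/3 (O(a) = (⅑)*33 = 11/3)
B(F, A) = 179 + F (B(F, A) = (F + 428) - 249 = (428 + F) - 249 = 179 + F)
√(-698035 + B(-377, O(-38))) - 976065 = √(-698035 + (179 - 377)) - 976065 = √(-698035 - 198) - 976065 = √(-698233) - 976065 = I*√698233 - 976065 = -976065 + I*√698233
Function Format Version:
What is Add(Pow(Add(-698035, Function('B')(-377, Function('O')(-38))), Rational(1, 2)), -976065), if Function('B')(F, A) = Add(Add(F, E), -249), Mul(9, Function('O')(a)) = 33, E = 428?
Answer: Add(-976065, Mul(I, Pow(698233, Rational(1, 2)))) ≈ Add(-9.7607e+5, Mul(835.60, I))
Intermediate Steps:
Function('O')(a) = Rational(11, 3) (Function('O')(a) = Mul(Rational(1, 9), 33) = Rational(11, 3))
Function('B')(F, A) = Add(179, F) (Function('B')(F, A) = Add(Add(F, 428), -249) = Add(Add(428, F), -249) = Add(179, F))
Add(Pow(Add(-698035, Function('B')(-377, Function('O')(-38))), Rational(1, 2)), -976065) = Add(Pow(Add(-698035, Add(179, -377)), Rational(1, 2)), -976065) = Add(Pow(Add(-698035, -198), Rational(1, 2)), -976065) = Add(Pow(-698233, Rational(1, 2)), -976065) = Add(Mul(I, Pow(698233, Rational(1, 2))), -976065) = Add(-976065, Mul(I, Pow(698233, Rational(1, 2))))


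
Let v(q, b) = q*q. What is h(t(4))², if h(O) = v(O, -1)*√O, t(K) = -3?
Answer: -243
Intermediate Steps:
v(q, b) = q²
h(O) = O^(5/2) (h(O) = O²*√O = O^(5/2))
h(t(4))² = ((-3)^(5/2))² = (9*I*√3)² = -243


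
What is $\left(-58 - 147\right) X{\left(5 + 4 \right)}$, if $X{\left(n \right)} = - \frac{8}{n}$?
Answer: $\frac{1640}{9} \approx 182.22$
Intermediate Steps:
$\left(-58 - 147\right) X{\left(5 + 4 \right)} = \left(-58 - 147\right) \left(- \frac{8}{5 + 4}\right) = - 205 \left(- \frac{8}{9}\right) = - 205 \left(\left(-8\right) \frac{1}{9}\right) = \left(-205\right) \left(- \frac{8}{9}\right) = \frac{1640}{9}$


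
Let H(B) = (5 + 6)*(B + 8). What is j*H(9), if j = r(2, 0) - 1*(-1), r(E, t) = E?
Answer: 561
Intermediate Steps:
H(B) = 88 + 11*B (H(B) = 11*(8 + B) = 88 + 11*B)
j = 3 (j = 2 - 1*(-1) = 2 + 1 = 3)
j*H(9) = 3*(88 + 11*9) = 3*(88 + 99) = 3*187 = 561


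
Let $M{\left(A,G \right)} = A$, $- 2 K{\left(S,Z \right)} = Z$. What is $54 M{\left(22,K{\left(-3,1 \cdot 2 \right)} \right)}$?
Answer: $1188$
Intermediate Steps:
$K{\left(S,Z \right)} = - \frac{Z}{2}$
$54 M{\left(22,K{\left(-3,1 \cdot 2 \right)} \right)} = 54 \cdot 22 = 1188$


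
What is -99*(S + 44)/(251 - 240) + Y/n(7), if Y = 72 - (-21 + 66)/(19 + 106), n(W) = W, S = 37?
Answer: -125784/175 ≈ -718.77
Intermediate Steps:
Y = 1791/25 (Y = 72 - 45/125 = 72 - 1*9/25 = 72 - 9/25 = 1791/25 ≈ 71.640)
-99*(S + 44)/(251 - 240) + Y/n(7) = -99*(37 + 44)/(251 - 240) + (1791/25)/7 = -99/(11/81) + (1791/25)*(⅐) = -99/(11*(1/81)) + 1791/175 = -99/11/81 + 1791/175 = -99*81/11 + 1791/175 = -729 + 1791/175 = -125784/175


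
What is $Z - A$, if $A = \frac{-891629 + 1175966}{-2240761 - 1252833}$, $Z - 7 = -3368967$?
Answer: $- \frac{11769778157903}{3493594} \approx -3.369 \cdot 10^{6}$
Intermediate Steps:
$Z = -3368960$ ($Z = 7 - 3368967 = -3368960$)
$A = - \frac{284337}{3493594}$ ($A = \frac{284337}{-3493594} = 284337 \left(- \frac{1}{3493594}\right) = - \frac{284337}{3493594} \approx -0.081388$)
$Z - A = -3368960 - - \frac{284337}{3493594} = -3368960 + \frac{284337}{3493594} = - \frac{11769778157903}{3493594}$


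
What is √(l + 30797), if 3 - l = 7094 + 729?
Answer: 3*√2553 ≈ 151.58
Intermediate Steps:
l = -7820 (l = 3 - (7094 + 729) = 3 - 1*7823 = 3 - 7823 = -7820)
√(l + 30797) = √(-7820 + 30797) = √22977 = 3*√2553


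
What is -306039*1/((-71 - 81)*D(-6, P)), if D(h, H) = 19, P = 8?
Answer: 306039/2888 ≈ 105.97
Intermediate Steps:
-306039*1/((-71 - 81)*D(-6, P)) = -306039*1/(19*(-71 - 81)) = -306039/(19*(-152)) = -306039/(-2888) = -306039*(-1/2888) = 306039/2888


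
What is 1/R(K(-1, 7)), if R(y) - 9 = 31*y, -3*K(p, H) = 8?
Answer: -3/221 ≈ -0.013575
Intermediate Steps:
K(p, H) = -8/3 (K(p, H) = -⅓*8 = -8/3)
R(y) = 9 + 31*y
1/R(K(-1, 7)) = 1/(9 + 31*(-8/3)) = 1/(9 - 248/3) = 1/(-221/3) = -3/221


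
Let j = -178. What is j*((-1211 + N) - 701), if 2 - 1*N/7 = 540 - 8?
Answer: 1000716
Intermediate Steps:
N = -3710 (N = 14 - 7*(540 - 8) = 14 - 7*532 = 14 - 3724 = -3710)
j*((-1211 + N) - 701) = -178*((-1211 - 3710) - 701) = -178*(-4921 - 701) = -178*(-5622) = 1000716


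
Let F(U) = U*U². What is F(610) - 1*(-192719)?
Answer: 227173719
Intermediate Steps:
F(U) = U³
F(610) - 1*(-192719) = 610³ - 1*(-192719) = 226981000 + 192719 = 227173719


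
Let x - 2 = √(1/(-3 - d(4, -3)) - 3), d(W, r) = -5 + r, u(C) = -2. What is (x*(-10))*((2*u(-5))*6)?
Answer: 480 + 48*I*√70 ≈ 480.0 + 401.6*I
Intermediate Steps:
x = 2 + I*√70/5 (x = 2 + √(1/(-3 - (-5 - 3)) - 3) = 2 + √(1/(-3 - 1*(-8)) - 3) = 2 + √(1/(-3 + 8) - 3) = 2 + √(1/5 - 3) = 2 + √(⅕ - 3) = 2 + √(-14/5) = 2 + I*√70/5 ≈ 2.0 + 1.6733*I)
(x*(-10))*((2*u(-5))*6) = ((2 + I*√70/5)*(-10))*((2*(-2))*6) = (-20 - 2*I*√70)*(-4*6) = (-20 - 2*I*√70)*(-24) = 480 + 48*I*√70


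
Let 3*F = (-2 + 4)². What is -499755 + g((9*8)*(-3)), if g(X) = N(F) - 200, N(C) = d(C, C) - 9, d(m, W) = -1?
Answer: -499965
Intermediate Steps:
F = 4/3 (F = (-2 + 4)²/3 = (⅓)*2² = (⅓)*4 = 4/3 ≈ 1.3333)
N(C) = -10 (N(C) = -1 - 9 = -10)
g(X) = -210 (g(X) = -10 - 200 = -210)
-499755 + g((9*8)*(-3)) = -499755 - 210 = -499965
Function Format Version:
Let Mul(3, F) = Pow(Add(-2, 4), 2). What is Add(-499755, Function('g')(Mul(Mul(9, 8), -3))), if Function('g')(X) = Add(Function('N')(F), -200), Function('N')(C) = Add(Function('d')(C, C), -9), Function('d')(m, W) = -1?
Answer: -499965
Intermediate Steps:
F = Rational(4, 3) (F = Mul(Rational(1, 3), Pow(Add(-2, 4), 2)) = Mul(Rational(1, 3), Pow(2, 2)) = Mul(Rational(1, 3), 4) = Rational(4, 3) ≈ 1.3333)
Function('N')(C) = -10 (Function('N')(C) = Add(-1, -9) = -10)
Function('g')(X) = -210 (Function('g')(X) = Add(-10, -200) = -210)
Add(-499755, Function('g')(Mul(Mul(9, 8), -3))) = Add(-499755, -210) = -499965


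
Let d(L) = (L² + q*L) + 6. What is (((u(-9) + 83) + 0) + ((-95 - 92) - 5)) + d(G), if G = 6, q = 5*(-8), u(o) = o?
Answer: -316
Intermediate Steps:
q = -40
d(L) = 6 + L² - 40*L (d(L) = (L² - 40*L) + 6 = 6 + L² - 40*L)
(((u(-9) + 83) + 0) + ((-95 - 92) - 5)) + d(G) = (((-9 + 83) + 0) + ((-95 - 92) - 5)) + (6 + 6² - 40*6) = ((74 + 0) + (-187 - 5)) + (6 + 36 - 240) = (74 - 192) - 198 = -118 - 198 = -316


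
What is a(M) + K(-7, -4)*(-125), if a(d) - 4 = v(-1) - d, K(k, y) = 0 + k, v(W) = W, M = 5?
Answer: 873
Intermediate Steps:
K(k, y) = k
a(d) = 3 - d (a(d) = 4 + (-1 - d) = 3 - d)
a(M) + K(-7, -4)*(-125) = (3 - 1*5) - 7*(-125) = (3 - 5) + 875 = -2 + 875 = 873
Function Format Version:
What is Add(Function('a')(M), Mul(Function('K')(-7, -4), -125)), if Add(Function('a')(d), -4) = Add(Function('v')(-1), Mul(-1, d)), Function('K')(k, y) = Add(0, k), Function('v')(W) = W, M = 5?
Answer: 873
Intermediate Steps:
Function('K')(k, y) = k
Function('a')(d) = Add(3, Mul(-1, d)) (Function('a')(d) = Add(4, Add(-1, Mul(-1, d))) = Add(3, Mul(-1, d)))
Add(Function('a')(M), Mul(Function('K')(-7, -4), -125)) = Add(Add(3, Mul(-1, 5)), Mul(-7, -125)) = Add(Add(3, -5), 875) = Add(-2, 875) = 873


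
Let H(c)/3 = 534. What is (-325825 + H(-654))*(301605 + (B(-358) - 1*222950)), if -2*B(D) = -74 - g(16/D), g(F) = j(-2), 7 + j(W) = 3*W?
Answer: -51023297733/2 ≈ -2.5512e+10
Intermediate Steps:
H(c) = 1602 (H(c) = 3*534 = 1602)
j(W) = -7 + 3*W
g(F) = -13 (g(F) = -7 + 3*(-2) = -7 - 6 = -13)
B(D) = 61/2 (B(D) = -(-74 - 1*(-13))/2 = -(-74 + 13)/2 = -1/2*(-61) = 61/2)
(-325825 + H(-654))*(301605 + (B(-358) - 1*222950)) = (-325825 + 1602)*(301605 + (61/2 - 1*222950)) = -324223*(301605 + (61/2 - 222950)) = -324223*(301605 - 445839/2) = -324223*157371/2 = -51023297733/2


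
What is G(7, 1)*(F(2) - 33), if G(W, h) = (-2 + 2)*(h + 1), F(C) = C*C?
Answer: 0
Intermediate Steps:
F(C) = C²
G(W, h) = 0 (G(W, h) = 0*(1 + h) = 0)
G(7, 1)*(F(2) - 33) = 0*(2² - 33) = 0*(4 - 33) = 0*(-29) = 0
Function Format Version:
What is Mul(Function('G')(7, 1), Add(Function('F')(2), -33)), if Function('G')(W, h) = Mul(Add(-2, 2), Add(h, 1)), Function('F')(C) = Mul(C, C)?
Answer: 0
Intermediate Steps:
Function('F')(C) = Pow(C, 2)
Function('G')(W, h) = 0 (Function('G')(W, h) = Mul(0, Add(1, h)) = 0)
Mul(Function('G')(7, 1), Add(Function('F')(2), -33)) = Mul(0, Add(Pow(2, 2), -33)) = Mul(0, Add(4, -33)) = Mul(0, -29) = 0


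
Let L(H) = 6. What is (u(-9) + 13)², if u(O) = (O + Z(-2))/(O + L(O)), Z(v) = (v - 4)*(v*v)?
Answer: 576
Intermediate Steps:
Z(v) = v²*(-4 + v) (Z(v) = (-4 + v)*v² = v²*(-4 + v))
u(O) = (-24 + O)/(6 + O) (u(O) = (O + (-2)²*(-4 - 2))/(O + 6) = (O + 4*(-6))/(6 + O) = (O - 24)/(6 + O) = (-24 + O)/(6 + O))
(u(-9) + 13)² = ((-24 - 9)/(6 - 9) + 13)² = (-33/(-3) + 13)² = (-⅓*(-33) + 13)² = (11 + 13)² = 24² = 576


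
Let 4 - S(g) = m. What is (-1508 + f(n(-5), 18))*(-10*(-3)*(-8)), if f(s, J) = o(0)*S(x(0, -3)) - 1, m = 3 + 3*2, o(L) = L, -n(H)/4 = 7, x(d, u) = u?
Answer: 362160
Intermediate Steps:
n(H) = -28 (n(H) = -4*7 = -28)
m = 9 (m = 3 + 6 = 9)
S(g) = -5 (S(g) = 4 - 1*9 = 4 - 9 = -5)
f(s, J) = -1 (f(s, J) = 0*(-5) - 1 = 0 - 1 = -1)
(-1508 + f(n(-5), 18))*(-10*(-3)*(-8)) = (-1508 - 1)*(-10*(-3)*(-8)) = -45270*(-8) = -1509*(-240) = 362160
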